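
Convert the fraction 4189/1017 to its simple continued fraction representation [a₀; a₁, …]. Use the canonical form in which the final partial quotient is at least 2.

[4; 8, 2, 2, 7, 1, 2]

Apply division with remainder until the remainder is 0:
⌊4189/1017⌋ = 4, remainder 121
⌊1017/121⌋ = 8, remainder 49
⌊121/49⌋ = 2, remainder 23
⌊49/23⌋ = 2, remainder 3
⌊23/3⌋ = 7, remainder 2
⌊3/2⌋ = 1, remainder 1
⌊2/1⌋ = 2, remainder 0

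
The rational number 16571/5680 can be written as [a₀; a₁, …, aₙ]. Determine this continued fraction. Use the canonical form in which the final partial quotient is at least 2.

⌊16571/5680⌋ = 2, remainder 5211
⌊5680/5211⌋ = 1, remainder 469
⌊5211/469⌋ = 11, remainder 52
⌊469/52⌋ = 9, remainder 1
⌊52/1⌋ = 52, remainder 0

[2; 1, 11, 9, 52]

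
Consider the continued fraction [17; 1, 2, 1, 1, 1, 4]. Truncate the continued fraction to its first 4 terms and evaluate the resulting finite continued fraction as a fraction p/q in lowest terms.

71/4

a_0 = 17: 17/1
a_1 = 1: 18/1
a_2 = 2: 53/3
a_3 = 1: 71/4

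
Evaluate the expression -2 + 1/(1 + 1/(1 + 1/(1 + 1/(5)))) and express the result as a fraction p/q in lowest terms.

Starting at the tail and folding back:
Start with 5.
1 + 1/(5/1) = 1 + 1/5 = 6/5
1 + 1/(6/5) = 1 + 5/6 = 11/6
1 + 1/(11/6) = 1 + 6/11 = 17/11
-2 + 1/(17/11) = -2 + 11/17 = -23/17

-23/17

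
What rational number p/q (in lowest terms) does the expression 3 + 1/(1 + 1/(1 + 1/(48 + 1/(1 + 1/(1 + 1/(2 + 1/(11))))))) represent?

19618/5597

Start with 11.
2 + 1/(11/1) = 2 + 1/11 = 23/11
1 + 1/(23/11) = 1 + 11/23 = 34/23
1 + 1/(34/23) = 1 + 23/34 = 57/34
48 + 1/(57/34) = 48 + 34/57 = 2770/57
1 + 1/(2770/57) = 1 + 57/2770 = 2827/2770
1 + 1/(2827/2770) = 1 + 2770/2827 = 5597/2827
3 + 1/(5597/2827) = 3 + 2827/5597 = 19618/5597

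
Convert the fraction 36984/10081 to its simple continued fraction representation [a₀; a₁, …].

[3; 1, 2, 54, 1, 3, 15]

Apply division with remainder until the remainder is 0:
⌊36984/10081⌋ = 3, remainder 6741
⌊10081/6741⌋ = 1, remainder 3340
⌊6741/3340⌋ = 2, remainder 61
⌊3340/61⌋ = 54, remainder 46
⌊61/46⌋ = 1, remainder 15
⌊46/15⌋ = 3, remainder 1
⌊15/1⌋ = 15, remainder 0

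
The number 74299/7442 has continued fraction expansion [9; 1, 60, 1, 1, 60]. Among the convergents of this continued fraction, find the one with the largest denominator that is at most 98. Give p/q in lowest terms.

619/62

List convergents until the denominator exceeds the bound:
a_0 = 9: 9/1  (≤ bound)
a_1 = 1: 10/1  (≤ bound)
a_2 = 60: 609/61  (≤ bound)
a_3 = 1: 619/62  (≤ bound)
a_4 = 1: 1228/123  (> 98, stop)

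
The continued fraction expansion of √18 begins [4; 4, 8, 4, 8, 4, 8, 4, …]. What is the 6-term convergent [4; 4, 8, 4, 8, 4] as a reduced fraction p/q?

Starting at the tail and folding back:
Start with 4.
8 + 1/(4/1) = 8 + 1/4 = 33/4
4 + 1/(33/4) = 4 + 4/33 = 136/33
8 + 1/(136/33) = 8 + 33/136 = 1121/136
4 + 1/(1121/136) = 4 + 136/1121 = 4620/1121
4 + 1/(4620/1121) = 4 + 1121/4620 = 19601/4620

19601/4620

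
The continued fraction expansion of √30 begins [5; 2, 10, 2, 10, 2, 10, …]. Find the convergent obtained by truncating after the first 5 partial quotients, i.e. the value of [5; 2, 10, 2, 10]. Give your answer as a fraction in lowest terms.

Start with 10.
2 + 1/(10/1) = 2 + 1/10 = 21/10
10 + 1/(21/10) = 10 + 10/21 = 220/21
2 + 1/(220/21) = 2 + 21/220 = 461/220
5 + 1/(461/220) = 5 + 220/461 = 2525/461

2525/461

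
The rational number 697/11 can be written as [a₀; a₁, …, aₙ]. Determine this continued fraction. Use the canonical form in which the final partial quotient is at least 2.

Run the Euclidean algorithm, recording each quotient:
⌊697/11⌋ = 63, remainder 4
⌊11/4⌋ = 2, remainder 3
⌊4/3⌋ = 1, remainder 1
⌊3/1⌋ = 3, remainder 0

[63; 2, 1, 3]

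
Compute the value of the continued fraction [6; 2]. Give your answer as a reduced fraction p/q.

a_0 = 6: 6/1
a_1 = 2: 13/2

13/2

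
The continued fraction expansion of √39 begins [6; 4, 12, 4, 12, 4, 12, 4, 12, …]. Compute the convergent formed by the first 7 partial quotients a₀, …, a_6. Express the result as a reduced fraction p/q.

a_0 = 6: 6/1
a_1 = 4: 25/4
a_2 = 12: 306/49
a_3 = 4: 1249/200
a_4 = 12: 15294/2449
a_5 = 4: 62425/9996
a_6 = 12: 764394/122401

764394/122401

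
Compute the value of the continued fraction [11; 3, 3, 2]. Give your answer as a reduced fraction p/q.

a_0 = 11: 11/1
a_1 = 3: 34/3
a_2 = 3: 113/10
a_3 = 2: 260/23

260/23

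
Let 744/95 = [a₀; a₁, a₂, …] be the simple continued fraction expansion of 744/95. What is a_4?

15

Run the Euclidean algorithm, recording each quotient:
⌊744/95⌋ = 7, remainder 79
⌊95/79⌋ = 1, remainder 16
⌊79/16⌋ = 4, remainder 15
⌊16/15⌋ = 1, remainder 1
⌊15/1⌋ = 15, remainder 0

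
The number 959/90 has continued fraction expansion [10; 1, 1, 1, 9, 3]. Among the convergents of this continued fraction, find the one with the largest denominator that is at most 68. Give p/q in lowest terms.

List convergents until the denominator exceeds the bound:
a_0 = 10: 10/1  (≤ bound)
a_1 = 1: 11/1  (≤ bound)
a_2 = 1: 21/2  (≤ bound)
a_3 = 1: 32/3  (≤ bound)
a_4 = 9: 309/29  (≤ bound)
a_5 = 3: 959/90  (> 68, stop)

309/29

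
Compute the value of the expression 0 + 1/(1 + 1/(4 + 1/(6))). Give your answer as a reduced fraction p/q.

Compute successive convergents:
a_0 = 0: 0/1
a_1 = 1: 1/1
a_2 = 4: 4/5
a_3 = 6: 25/31

25/31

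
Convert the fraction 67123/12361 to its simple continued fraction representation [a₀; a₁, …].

[5; 2, 3, 12, 15, 1, 8]

Apply division with remainder until the remainder is 0:
67123 ÷ 12361 → quotient 5, remainder 5318
12361 ÷ 5318 → quotient 2, remainder 1725
5318 ÷ 1725 → quotient 3, remainder 143
1725 ÷ 143 → quotient 12, remainder 9
143 ÷ 9 → quotient 15, remainder 8
9 ÷ 8 → quotient 1, remainder 1
8 ÷ 1 → quotient 8, remainder 0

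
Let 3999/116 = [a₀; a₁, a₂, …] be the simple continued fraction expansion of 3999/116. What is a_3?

Run the Euclidean algorithm, recording each quotient:
3999 = 34·116 + 55, so a_0 = 34
116 = 2·55 + 6, so a_1 = 2
55 = 9·6 + 1, so a_2 = 9
6 = 6·1 + 0, so a_3 = 6

6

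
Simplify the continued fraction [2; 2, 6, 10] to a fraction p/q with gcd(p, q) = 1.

325/132

Start with 10.
6 + 1/(10/1) = 6 + 1/10 = 61/10
2 + 1/(61/10) = 2 + 10/61 = 132/61
2 + 1/(132/61) = 2 + 61/132 = 325/132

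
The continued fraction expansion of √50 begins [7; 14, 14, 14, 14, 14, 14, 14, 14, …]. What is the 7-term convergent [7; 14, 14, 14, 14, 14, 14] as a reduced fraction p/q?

a_0 = 7: 7/1
a_1 = 14: 99/14
a_2 = 14: 1393/197
a_3 = 14: 19601/2772
a_4 = 14: 275807/39005
a_5 = 14: 3880899/548842
a_6 = 14: 54608393/7722793

54608393/7722793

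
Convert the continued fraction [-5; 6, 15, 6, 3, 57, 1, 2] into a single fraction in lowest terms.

a_0 = -5: -5/1
a_1 = 6: -29/6
a_2 = 15: -440/91
a_3 = 6: -2669/552
a_4 = 3: -8447/1747
a_5 = 57: -484148/100131
a_6 = 1: -492595/101878
a_7 = 2: -1469338/303887

-1469338/303887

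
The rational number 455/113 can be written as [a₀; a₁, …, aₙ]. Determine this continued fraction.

455 = 4·113 + 3, so a_0 = 4
113 = 37·3 + 2, so a_1 = 37
3 = 1·2 + 1, so a_2 = 1
2 = 2·1 + 0, so a_3 = 2

[4; 37, 1, 2]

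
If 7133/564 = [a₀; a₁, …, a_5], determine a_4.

5

7133 = 12·564 + 365, so a_0 = 12
564 = 1·365 + 199, so a_1 = 1
365 = 1·199 + 166, so a_2 = 1
199 = 1·166 + 33, so a_3 = 1
166 = 5·33 + 1, so a_4 = 5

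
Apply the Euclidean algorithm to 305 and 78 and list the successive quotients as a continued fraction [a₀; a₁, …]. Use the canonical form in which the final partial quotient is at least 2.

Apply division with remainder until the remainder is 0:
⌊305/78⌋ = 3, remainder 71
⌊78/71⌋ = 1, remainder 7
⌊71/7⌋ = 10, remainder 1
⌊7/1⌋ = 7, remainder 0

[3; 1, 10, 7]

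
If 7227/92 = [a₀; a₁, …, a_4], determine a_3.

4

⌊7227/92⌋ = 78, remainder 51
⌊92/51⌋ = 1, remainder 41
⌊51/41⌋ = 1, remainder 10
⌊41/10⌋ = 4, remainder 1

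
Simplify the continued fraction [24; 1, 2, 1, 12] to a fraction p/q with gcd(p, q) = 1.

Start with 12.
1 + 1/(12/1) = 1 + 1/12 = 13/12
2 + 1/(13/12) = 2 + 12/13 = 38/13
1 + 1/(38/13) = 1 + 13/38 = 51/38
24 + 1/(51/38) = 24 + 38/51 = 1262/51

1262/51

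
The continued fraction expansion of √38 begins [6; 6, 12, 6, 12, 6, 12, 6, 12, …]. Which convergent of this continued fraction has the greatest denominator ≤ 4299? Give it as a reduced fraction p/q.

a_0 = 6: 6/1  (≤ bound)
a_1 = 6: 37/6  (≤ bound)
a_2 = 12: 450/73  (≤ bound)
a_3 = 6: 2737/444  (≤ bound)
a_4 = 12: 33294/5401  (> 4299, stop)

2737/444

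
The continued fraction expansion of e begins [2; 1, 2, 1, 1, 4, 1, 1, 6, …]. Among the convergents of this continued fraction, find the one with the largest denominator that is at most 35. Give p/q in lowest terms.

87/32

a_0 = 2: 2/1  (≤ bound)
a_1 = 1: 3/1  (≤ bound)
a_2 = 2: 8/3  (≤ bound)
a_3 = 1: 11/4  (≤ bound)
a_4 = 1: 19/7  (≤ bound)
a_5 = 4: 87/32  (≤ bound)
a_6 = 1: 106/39  (> 35, stop)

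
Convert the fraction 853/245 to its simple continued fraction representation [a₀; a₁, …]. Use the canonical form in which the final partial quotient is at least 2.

Repeatedly divide and take the remainder:
853 = 3·245 + 118, so a_0 = 3
245 = 2·118 + 9, so a_1 = 2
118 = 13·9 + 1, so a_2 = 13
9 = 9·1 + 0, so a_3 = 9

[3; 2, 13, 9]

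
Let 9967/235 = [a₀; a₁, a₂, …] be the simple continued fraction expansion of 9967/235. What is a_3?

Apply division with remainder until the remainder is 0:
9967 = 42·235 + 97, so a_0 = 42
235 = 2·97 + 41, so a_1 = 2
97 = 2·41 + 15, so a_2 = 2
41 = 2·15 + 11, so a_3 = 2

2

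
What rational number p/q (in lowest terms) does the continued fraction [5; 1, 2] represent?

Work from the innermost term outward:
Start with 2.
1 + 1/(2/1) = 1 + 1/2 = 3/2
5 + 1/(3/2) = 5 + 2/3 = 17/3

17/3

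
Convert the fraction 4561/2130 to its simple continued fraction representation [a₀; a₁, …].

4561 ÷ 2130 → quotient 2, remainder 301
2130 ÷ 301 → quotient 7, remainder 23
301 ÷ 23 → quotient 13, remainder 2
23 ÷ 2 → quotient 11, remainder 1
2 ÷ 1 → quotient 2, remainder 0

[2; 7, 13, 11, 2]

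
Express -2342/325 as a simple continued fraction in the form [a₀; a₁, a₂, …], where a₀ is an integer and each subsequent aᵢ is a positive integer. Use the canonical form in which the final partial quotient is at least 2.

-2342 ÷ 325 → quotient -8, remainder 258
325 ÷ 258 → quotient 1, remainder 67
258 ÷ 67 → quotient 3, remainder 57
67 ÷ 57 → quotient 1, remainder 10
57 ÷ 10 → quotient 5, remainder 7
10 ÷ 7 → quotient 1, remainder 3
7 ÷ 3 → quotient 2, remainder 1
3 ÷ 1 → quotient 3, remainder 0

[-8; 1, 3, 1, 5, 1, 2, 3]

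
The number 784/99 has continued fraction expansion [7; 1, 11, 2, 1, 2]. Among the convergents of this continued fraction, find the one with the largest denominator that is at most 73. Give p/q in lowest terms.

293/37

a_0 = 7: 7/1  (≤ bound)
a_1 = 1: 8/1  (≤ bound)
a_2 = 11: 95/12  (≤ bound)
a_3 = 2: 198/25  (≤ bound)
a_4 = 1: 293/37  (≤ bound)
a_5 = 2: 784/99  (> 73, stop)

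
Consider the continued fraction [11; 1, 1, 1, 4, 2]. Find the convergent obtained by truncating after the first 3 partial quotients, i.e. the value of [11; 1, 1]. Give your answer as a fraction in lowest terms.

23/2

Start with 1.
1 + 1/(1/1) = 1 + 1/1 = 2/1
11 + 1/(2/1) = 11 + 1/2 = 23/2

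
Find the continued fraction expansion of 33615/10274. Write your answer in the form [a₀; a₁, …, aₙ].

33615 ÷ 10274 → quotient 3, remainder 2793
10274 ÷ 2793 → quotient 3, remainder 1895
2793 ÷ 1895 → quotient 1, remainder 898
1895 ÷ 898 → quotient 2, remainder 99
898 ÷ 99 → quotient 9, remainder 7
99 ÷ 7 → quotient 14, remainder 1
7 ÷ 1 → quotient 7, remainder 0

[3; 3, 1, 2, 9, 14, 7]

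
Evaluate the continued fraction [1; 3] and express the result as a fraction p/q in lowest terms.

4/3

Start with 3.
1 + 1/(3/1) = 1 + 1/3 = 4/3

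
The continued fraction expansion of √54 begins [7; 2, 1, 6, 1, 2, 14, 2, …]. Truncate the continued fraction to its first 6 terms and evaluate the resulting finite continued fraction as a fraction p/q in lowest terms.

Collapse the nested fraction from the inside out:
Start with 2.
1 + 1/(2/1) = 1 + 1/2 = 3/2
6 + 1/(3/2) = 6 + 2/3 = 20/3
1 + 1/(20/3) = 1 + 3/20 = 23/20
2 + 1/(23/20) = 2 + 20/23 = 66/23
7 + 1/(66/23) = 7 + 23/66 = 485/66

485/66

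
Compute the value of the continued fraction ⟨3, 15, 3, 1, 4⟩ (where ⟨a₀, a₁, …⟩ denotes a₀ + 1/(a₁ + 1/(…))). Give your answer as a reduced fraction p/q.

889/290

Start with 4.
1 + 1/(4/1) = 1 + 1/4 = 5/4
3 + 1/(5/4) = 3 + 4/5 = 19/5
15 + 1/(19/5) = 15 + 5/19 = 290/19
3 + 1/(290/19) = 3 + 19/290 = 889/290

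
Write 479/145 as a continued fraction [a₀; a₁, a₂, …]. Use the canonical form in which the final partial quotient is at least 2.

Repeatedly divide and take the remainder:
479 = 3·145 + 44, so a_0 = 3
145 = 3·44 + 13, so a_1 = 3
44 = 3·13 + 5, so a_2 = 3
13 = 2·5 + 3, so a_3 = 2
5 = 1·3 + 2, so a_4 = 1
3 = 1·2 + 1, so a_5 = 1
2 = 2·1 + 0, so a_6 = 2

[3; 3, 3, 2, 1, 1, 2]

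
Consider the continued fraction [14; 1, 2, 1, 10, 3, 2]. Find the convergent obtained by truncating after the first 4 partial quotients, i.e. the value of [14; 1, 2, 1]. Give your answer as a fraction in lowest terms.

a_0 = 14: 14/1
a_1 = 1: 15/1
a_2 = 2: 44/3
a_3 = 1: 59/4

59/4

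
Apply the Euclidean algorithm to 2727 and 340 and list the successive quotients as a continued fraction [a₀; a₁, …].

[8; 48, 1, 1, 3]

⌊2727/340⌋ = 8, remainder 7
⌊340/7⌋ = 48, remainder 4
⌊7/4⌋ = 1, remainder 3
⌊4/3⌋ = 1, remainder 1
⌊3/1⌋ = 3, remainder 0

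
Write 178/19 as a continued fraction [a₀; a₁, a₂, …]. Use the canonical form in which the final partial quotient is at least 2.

⌊178/19⌋ = 9, remainder 7
⌊19/7⌋ = 2, remainder 5
⌊7/5⌋ = 1, remainder 2
⌊5/2⌋ = 2, remainder 1
⌊2/1⌋ = 2, remainder 0

[9; 2, 1, 2, 2]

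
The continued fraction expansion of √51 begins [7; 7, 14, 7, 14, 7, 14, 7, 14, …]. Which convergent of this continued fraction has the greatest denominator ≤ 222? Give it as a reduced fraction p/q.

a_0 = 7: 7/1  (≤ bound)
a_1 = 7: 50/7  (≤ bound)
a_2 = 14: 707/99  (≤ bound)
a_3 = 7: 4999/700  (> 222, stop)

707/99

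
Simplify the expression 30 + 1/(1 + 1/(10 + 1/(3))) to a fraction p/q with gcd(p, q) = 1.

1051/34

Start with 3.
10 + 1/(3/1) = 10 + 1/3 = 31/3
1 + 1/(31/3) = 1 + 3/31 = 34/31
30 + 1/(34/31) = 30 + 31/34 = 1051/34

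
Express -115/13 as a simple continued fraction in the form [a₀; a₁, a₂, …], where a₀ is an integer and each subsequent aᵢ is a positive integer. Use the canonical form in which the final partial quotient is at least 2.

-115 ÷ 13 → quotient -9, remainder 2
13 ÷ 2 → quotient 6, remainder 1
2 ÷ 1 → quotient 2, remainder 0

[-9; 6, 2]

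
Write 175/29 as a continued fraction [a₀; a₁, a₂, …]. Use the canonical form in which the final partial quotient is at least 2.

[6; 29]

Apply division with remainder until the remainder is 0:
175 ÷ 29 → quotient 6, remainder 1
29 ÷ 1 → quotient 29, remainder 0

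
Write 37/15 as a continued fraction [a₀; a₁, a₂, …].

[2; 2, 7]

⌊37/15⌋ = 2, remainder 7
⌊15/7⌋ = 2, remainder 1
⌊7/1⌋ = 7, remainder 0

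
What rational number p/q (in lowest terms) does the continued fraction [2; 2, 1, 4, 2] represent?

Collapse the nested fraction from the inside out:
Start with 2.
4 + 1/(2/1) = 4 + 1/2 = 9/2
1 + 1/(9/2) = 1 + 2/9 = 11/9
2 + 1/(11/9) = 2 + 9/11 = 31/11
2 + 1/(31/11) = 2 + 11/31 = 73/31

73/31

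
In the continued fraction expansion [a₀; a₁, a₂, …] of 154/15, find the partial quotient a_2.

⌊154/15⌋ = 10, remainder 4
⌊15/4⌋ = 3, remainder 3
⌊4/3⌋ = 1, remainder 1

1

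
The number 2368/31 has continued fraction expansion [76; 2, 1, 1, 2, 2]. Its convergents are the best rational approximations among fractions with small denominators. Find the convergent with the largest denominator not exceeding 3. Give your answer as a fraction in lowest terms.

229/3

List convergents until the denominator exceeds the bound:
a_0 = 76: 76/1  (≤ bound)
a_1 = 2: 153/2  (≤ bound)
a_2 = 1: 229/3  (≤ bound)
a_3 = 1: 382/5  (> 3, stop)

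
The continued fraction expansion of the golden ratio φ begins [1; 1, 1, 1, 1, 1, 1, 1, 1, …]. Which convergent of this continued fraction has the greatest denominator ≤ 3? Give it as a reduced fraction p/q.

List convergents until the denominator exceeds the bound:
a_0 = 1: 1/1  (≤ bound)
a_1 = 1: 2/1  (≤ bound)
a_2 = 1: 3/2  (≤ bound)
a_3 = 1: 5/3  (≤ bound)
a_4 = 1: 8/5  (> 3, stop)

5/3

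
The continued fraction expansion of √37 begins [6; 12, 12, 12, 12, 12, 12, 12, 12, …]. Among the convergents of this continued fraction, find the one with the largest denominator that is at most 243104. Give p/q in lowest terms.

128766/21169

List convergents until the denominator exceeds the bound:
a_0 = 6: 6/1  (≤ bound)
a_1 = 12: 73/12  (≤ bound)
a_2 = 12: 882/145  (≤ bound)
a_3 = 12: 10657/1752  (≤ bound)
a_4 = 12: 128766/21169  (≤ bound)
a_5 = 12: 1555849/255780  (> 243104, stop)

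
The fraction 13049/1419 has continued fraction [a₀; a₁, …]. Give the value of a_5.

2

13049 = 9·1419 + 278, so a_0 = 9
1419 = 5·278 + 29, so a_1 = 5
278 = 9·29 + 17, so a_2 = 9
29 = 1·17 + 12, so a_3 = 1
17 = 1·12 + 5, so a_4 = 1
12 = 2·5 + 2, so a_5 = 2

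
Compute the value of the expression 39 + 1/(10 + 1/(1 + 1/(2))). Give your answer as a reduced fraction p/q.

Start with 2.
1 + 1/(2/1) = 1 + 1/2 = 3/2
10 + 1/(3/2) = 10 + 2/3 = 32/3
39 + 1/(32/3) = 39 + 3/32 = 1251/32

1251/32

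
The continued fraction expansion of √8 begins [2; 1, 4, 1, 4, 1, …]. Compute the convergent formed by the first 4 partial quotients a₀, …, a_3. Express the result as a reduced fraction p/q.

17/6

a_0 = 2: 2/1
a_1 = 1: 3/1
a_2 = 4: 14/5
a_3 = 1: 17/6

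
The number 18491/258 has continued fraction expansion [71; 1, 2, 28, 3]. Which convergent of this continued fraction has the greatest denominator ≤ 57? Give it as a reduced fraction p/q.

215/3

a_0 = 71: 71/1  (≤ bound)
a_1 = 1: 72/1  (≤ bound)
a_2 = 2: 215/3  (≤ bound)
a_3 = 28: 6092/85  (> 57, stop)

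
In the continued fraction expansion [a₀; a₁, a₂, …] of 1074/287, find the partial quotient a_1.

1074 = 3·287 + 213, so a_0 = 3
287 = 1·213 + 74, so a_1 = 1

1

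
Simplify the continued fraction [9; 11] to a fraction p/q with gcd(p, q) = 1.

100/11

Start with 11.
9 + 1/(11/1) = 9 + 1/11 = 100/11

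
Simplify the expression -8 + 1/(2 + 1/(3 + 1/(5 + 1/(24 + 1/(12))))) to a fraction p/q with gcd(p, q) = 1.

Build up convergents one term at a time:
a_0 = -8: -8/1
a_1 = 2: -15/2
a_2 = 3: -53/7
a_3 = 5: -280/37
a_4 = 24: -6773/895
a_5 = 12: -81556/10777

-81556/10777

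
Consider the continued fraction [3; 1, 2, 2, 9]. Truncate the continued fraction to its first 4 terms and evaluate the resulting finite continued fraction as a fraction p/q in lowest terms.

26/7

Collapse the nested fraction from the inside out:
Start with 2.
2 + 1/(2/1) = 2 + 1/2 = 5/2
1 + 1/(5/2) = 1 + 2/5 = 7/5
3 + 1/(7/5) = 3 + 5/7 = 26/7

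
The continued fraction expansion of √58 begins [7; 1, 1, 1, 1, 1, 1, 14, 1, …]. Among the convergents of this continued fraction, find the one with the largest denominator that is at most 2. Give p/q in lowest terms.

a_0 = 7: 7/1  (≤ bound)
a_1 = 1: 8/1  (≤ bound)
a_2 = 1: 15/2  (≤ bound)
a_3 = 1: 23/3  (> 2, stop)

15/2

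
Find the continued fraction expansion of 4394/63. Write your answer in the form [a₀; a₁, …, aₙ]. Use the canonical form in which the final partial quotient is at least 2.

[69; 1, 2, 1, 15]

4394 = 69·63 + 47, so a_0 = 69
63 = 1·47 + 16, so a_1 = 1
47 = 2·16 + 15, so a_2 = 2
16 = 1·15 + 1, so a_3 = 1
15 = 15·1 + 0, so a_4 = 15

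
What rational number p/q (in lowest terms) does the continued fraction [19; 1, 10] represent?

a_0 = 19: 19/1
a_1 = 1: 20/1
a_2 = 10: 219/11

219/11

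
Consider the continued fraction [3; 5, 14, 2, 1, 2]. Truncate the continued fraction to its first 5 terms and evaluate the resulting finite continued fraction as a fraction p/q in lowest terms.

Collapse the nested fraction from the inside out:
Start with 1.
2 + 1/(1/1) = 2 + 1/1 = 3/1
14 + 1/(3/1) = 14 + 1/3 = 43/3
5 + 1/(43/3) = 5 + 3/43 = 218/43
3 + 1/(218/43) = 3 + 43/218 = 697/218

697/218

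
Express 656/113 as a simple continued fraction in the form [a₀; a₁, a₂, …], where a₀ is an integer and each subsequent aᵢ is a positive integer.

[5; 1, 4, 7, 3]

Run the Euclidean algorithm, recording each quotient:
656 = 5·113 + 91, so a_0 = 5
113 = 1·91 + 22, so a_1 = 1
91 = 4·22 + 3, so a_2 = 4
22 = 7·3 + 1, so a_3 = 7
3 = 3·1 + 0, so a_4 = 3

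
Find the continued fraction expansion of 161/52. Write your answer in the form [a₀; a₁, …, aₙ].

[3; 10, 2, 2]

161 ÷ 52 → quotient 3, remainder 5
52 ÷ 5 → quotient 10, remainder 2
5 ÷ 2 → quotient 2, remainder 1
2 ÷ 1 → quotient 2, remainder 0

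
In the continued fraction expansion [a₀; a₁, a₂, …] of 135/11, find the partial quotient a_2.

1

135 = 12·11 + 3, so a_0 = 12
11 = 3·3 + 2, so a_1 = 3
3 = 1·2 + 1, so a_2 = 1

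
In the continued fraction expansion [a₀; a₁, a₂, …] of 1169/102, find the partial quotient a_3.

1169 ÷ 102 → quotient 11, remainder 47
102 ÷ 47 → quotient 2, remainder 8
47 ÷ 8 → quotient 5, remainder 7
8 ÷ 7 → quotient 1, remainder 1

1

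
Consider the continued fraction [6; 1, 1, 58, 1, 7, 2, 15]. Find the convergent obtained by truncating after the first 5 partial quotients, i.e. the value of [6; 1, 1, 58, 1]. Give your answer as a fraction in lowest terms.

Start with 1.
58 + 1/(1/1) = 58 + 1/1 = 59/1
1 + 1/(59/1) = 1 + 1/59 = 60/59
1 + 1/(60/59) = 1 + 59/60 = 119/60
6 + 1/(119/60) = 6 + 60/119 = 774/119

774/119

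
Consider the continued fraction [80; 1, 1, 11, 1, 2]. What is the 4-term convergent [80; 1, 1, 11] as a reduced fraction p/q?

a_0 = 80: 80/1
a_1 = 1: 81/1
a_2 = 1: 161/2
a_3 = 11: 1852/23

1852/23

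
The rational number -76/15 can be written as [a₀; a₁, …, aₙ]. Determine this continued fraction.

[-6; 1, 14]

-76 = -6·15 + 14, so a_0 = -6
15 = 1·14 + 1, so a_1 = 1
14 = 14·1 + 0, so a_2 = 14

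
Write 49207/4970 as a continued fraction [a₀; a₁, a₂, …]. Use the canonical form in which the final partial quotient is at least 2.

[9; 1, 9, 12, 3, 13]

⌊49207/4970⌋ = 9, remainder 4477
⌊4970/4477⌋ = 1, remainder 493
⌊4477/493⌋ = 9, remainder 40
⌊493/40⌋ = 12, remainder 13
⌊40/13⌋ = 3, remainder 1
⌊13/1⌋ = 13, remainder 0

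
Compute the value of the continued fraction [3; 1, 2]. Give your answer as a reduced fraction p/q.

Build up convergents one term at a time:
a_0 = 3: 3/1
a_1 = 1: 4/1
a_2 = 2: 11/3

11/3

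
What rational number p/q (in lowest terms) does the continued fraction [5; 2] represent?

Use the convergent recurrence hₖ = aₖ·hₖ₋₁ + hₖ₋₂ (and likewise for the denominators kₖ):
a_0 = 5: 5/1
a_1 = 2: 11/2

11/2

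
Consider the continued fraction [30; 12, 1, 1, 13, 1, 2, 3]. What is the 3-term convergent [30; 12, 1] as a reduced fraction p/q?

a_0 = 30: 30/1
a_1 = 12: 361/12
a_2 = 1: 391/13

391/13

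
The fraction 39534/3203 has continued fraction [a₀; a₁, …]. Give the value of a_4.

15

⌊39534/3203⌋ = 12, remainder 1098
⌊3203/1098⌋ = 2, remainder 1007
⌊1098/1007⌋ = 1, remainder 91
⌊1007/91⌋ = 11, remainder 6
⌊91/6⌋ = 15, remainder 1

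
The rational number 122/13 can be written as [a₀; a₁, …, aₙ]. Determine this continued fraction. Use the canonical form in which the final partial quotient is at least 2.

122 = 9·13 + 5, so a_0 = 9
13 = 2·5 + 3, so a_1 = 2
5 = 1·3 + 2, so a_2 = 1
3 = 1·2 + 1, so a_3 = 1
2 = 2·1 + 0, so a_4 = 2

[9; 2, 1, 1, 2]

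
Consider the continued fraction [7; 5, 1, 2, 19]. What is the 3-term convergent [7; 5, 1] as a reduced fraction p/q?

Start with 1.
5 + 1/(1/1) = 5 + 1/1 = 6/1
7 + 1/(6/1) = 7 + 1/6 = 43/6

43/6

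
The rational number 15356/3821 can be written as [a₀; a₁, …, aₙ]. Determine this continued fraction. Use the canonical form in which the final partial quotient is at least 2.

[4; 53, 14, 2, 2]

⌊15356/3821⌋ = 4, remainder 72
⌊3821/72⌋ = 53, remainder 5
⌊72/5⌋ = 14, remainder 2
⌊5/2⌋ = 2, remainder 1
⌊2/1⌋ = 2, remainder 0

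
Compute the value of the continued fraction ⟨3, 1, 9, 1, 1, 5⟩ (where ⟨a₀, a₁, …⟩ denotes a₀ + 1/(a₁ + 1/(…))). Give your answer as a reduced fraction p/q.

a_0 = 3: 3/1
a_1 = 1: 4/1
a_2 = 9: 39/10
a_3 = 1: 43/11
a_4 = 1: 82/21
a_5 = 5: 453/116

453/116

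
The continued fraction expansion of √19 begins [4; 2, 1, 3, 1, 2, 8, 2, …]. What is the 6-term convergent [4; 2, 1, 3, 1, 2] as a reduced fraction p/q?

170/39

Start with 2.
1 + 1/(2/1) = 1 + 1/2 = 3/2
3 + 1/(3/2) = 3 + 2/3 = 11/3
1 + 1/(11/3) = 1 + 3/11 = 14/11
2 + 1/(14/11) = 2 + 11/14 = 39/14
4 + 1/(39/14) = 4 + 14/39 = 170/39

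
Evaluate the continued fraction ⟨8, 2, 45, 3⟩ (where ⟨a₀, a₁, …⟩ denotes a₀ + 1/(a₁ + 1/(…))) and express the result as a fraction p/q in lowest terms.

2336/275

Collapse the nested fraction from the inside out:
Start with 3.
45 + 1/(3/1) = 45 + 1/3 = 136/3
2 + 1/(136/3) = 2 + 3/136 = 275/136
8 + 1/(275/136) = 8 + 136/275 = 2336/275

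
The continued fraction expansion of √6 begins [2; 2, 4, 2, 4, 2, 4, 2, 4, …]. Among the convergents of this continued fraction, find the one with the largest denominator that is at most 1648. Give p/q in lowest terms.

2158/881

List convergents until the denominator exceeds the bound:
a_0 = 2: 2/1  (≤ bound)
a_1 = 2: 5/2  (≤ bound)
a_2 = 4: 22/9  (≤ bound)
a_3 = 2: 49/20  (≤ bound)
a_4 = 4: 218/89  (≤ bound)
a_5 = 2: 485/198  (≤ bound)
a_6 = 4: 2158/881  (≤ bound)
a_7 = 2: 4801/1960  (> 1648, stop)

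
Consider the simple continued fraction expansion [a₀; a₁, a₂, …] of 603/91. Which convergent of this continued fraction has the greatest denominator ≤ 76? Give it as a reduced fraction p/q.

a_0 = 6: 6/1  (≤ bound)
a_1 = 1: 7/1  (≤ bound)
a_2 = 1: 13/2  (≤ bound)
a_3 = 1: 20/3  (≤ bound)
a_4 = 2: 53/8  (≤ bound)
a_5 = 11: 603/91  (> 76, stop)

53/8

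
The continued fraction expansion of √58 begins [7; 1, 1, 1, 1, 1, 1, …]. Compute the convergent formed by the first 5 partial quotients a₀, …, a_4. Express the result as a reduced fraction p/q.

Compute successive convergents:
a_0 = 7: 7/1
a_1 = 1: 8/1
a_2 = 1: 15/2
a_3 = 1: 23/3
a_4 = 1: 38/5

38/5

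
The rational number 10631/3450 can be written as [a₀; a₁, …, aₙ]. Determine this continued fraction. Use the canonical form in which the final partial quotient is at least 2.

[3; 12, 3, 1, 1, 1, 1, 15]

10631 = 3·3450 + 281, so a_0 = 3
3450 = 12·281 + 78, so a_1 = 12
281 = 3·78 + 47, so a_2 = 3
78 = 1·47 + 31, so a_3 = 1
47 = 1·31 + 16, so a_4 = 1
31 = 1·16 + 15, so a_5 = 1
16 = 1·15 + 1, so a_6 = 1
15 = 15·1 + 0, so a_7 = 15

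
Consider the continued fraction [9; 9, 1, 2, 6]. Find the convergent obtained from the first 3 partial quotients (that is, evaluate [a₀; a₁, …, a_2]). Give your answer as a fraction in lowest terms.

91/10

Collapse the nested fraction from the inside out:
Start with 1.
9 + 1/(1/1) = 9 + 1/1 = 10/1
9 + 1/(10/1) = 9 + 1/10 = 91/10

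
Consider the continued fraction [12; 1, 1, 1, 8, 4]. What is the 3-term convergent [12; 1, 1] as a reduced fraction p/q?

Build up convergents one term at a time:
a_0 = 12: 12/1
a_1 = 1: 13/1
a_2 = 1: 25/2

25/2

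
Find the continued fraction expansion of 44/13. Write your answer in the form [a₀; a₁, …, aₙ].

⌊44/13⌋ = 3, remainder 5
⌊13/5⌋ = 2, remainder 3
⌊5/3⌋ = 1, remainder 2
⌊3/2⌋ = 1, remainder 1
⌊2/1⌋ = 2, remainder 0

[3; 2, 1, 1, 2]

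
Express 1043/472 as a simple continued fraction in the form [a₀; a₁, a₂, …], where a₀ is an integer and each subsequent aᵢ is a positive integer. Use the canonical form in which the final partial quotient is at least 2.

[2; 4, 1, 3, 3, 3, 2]

⌊1043/472⌋ = 2, remainder 99
⌊472/99⌋ = 4, remainder 76
⌊99/76⌋ = 1, remainder 23
⌊76/23⌋ = 3, remainder 7
⌊23/7⌋ = 3, remainder 2
⌊7/2⌋ = 3, remainder 1
⌊2/1⌋ = 2, remainder 0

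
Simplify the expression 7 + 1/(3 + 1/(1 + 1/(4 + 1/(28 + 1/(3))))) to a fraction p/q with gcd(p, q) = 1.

11817/1627

Build up convergents one term at a time:
a_0 = 7: 7/1
a_1 = 3: 22/3
a_2 = 1: 29/4
a_3 = 4: 138/19
a_4 = 28: 3893/536
a_5 = 3: 11817/1627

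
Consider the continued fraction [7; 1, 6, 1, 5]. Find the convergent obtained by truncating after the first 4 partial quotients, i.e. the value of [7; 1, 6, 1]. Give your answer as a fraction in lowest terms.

63/8

Use the convergent recurrence hₖ = aₖ·hₖ₋₁ + hₖ₋₂ (and likewise for the denominators kₖ):
a_0 = 7: 7/1
a_1 = 1: 8/1
a_2 = 6: 55/7
a_3 = 1: 63/8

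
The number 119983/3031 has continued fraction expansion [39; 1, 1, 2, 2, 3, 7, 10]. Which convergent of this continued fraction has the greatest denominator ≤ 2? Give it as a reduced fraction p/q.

a_0 = 39: 39/1  (≤ bound)
a_1 = 1: 40/1  (≤ bound)
a_2 = 1: 79/2  (≤ bound)
a_3 = 2: 198/5  (> 2, stop)

79/2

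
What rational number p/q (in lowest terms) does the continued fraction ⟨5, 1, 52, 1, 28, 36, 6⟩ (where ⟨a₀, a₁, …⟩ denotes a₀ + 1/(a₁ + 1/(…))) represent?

2033275/339929

Compute successive convergents:
a_0 = 5: 5/1
a_1 = 1: 6/1
a_2 = 52: 317/53
a_3 = 1: 323/54
a_4 = 28: 9361/1565
a_5 = 36: 337319/56394
a_6 = 6: 2033275/339929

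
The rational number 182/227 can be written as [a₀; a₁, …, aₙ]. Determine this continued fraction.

Repeatedly divide and take the remainder:
⌊182/227⌋ = 0, remainder 182
⌊227/182⌋ = 1, remainder 45
⌊182/45⌋ = 4, remainder 2
⌊45/2⌋ = 22, remainder 1
⌊2/1⌋ = 2, remainder 0

[0; 1, 4, 22, 2]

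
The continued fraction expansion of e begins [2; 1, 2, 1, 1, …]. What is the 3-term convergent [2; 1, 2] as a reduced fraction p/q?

8/3

Work from the innermost term outward:
Start with 2.
1 + 1/(2/1) = 1 + 1/2 = 3/2
2 + 1/(3/2) = 2 + 2/3 = 8/3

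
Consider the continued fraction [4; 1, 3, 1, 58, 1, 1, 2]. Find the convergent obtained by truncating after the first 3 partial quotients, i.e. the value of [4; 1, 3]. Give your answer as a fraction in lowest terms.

Compute successive convergents:
a_0 = 4: 4/1
a_1 = 1: 5/1
a_2 = 3: 19/4

19/4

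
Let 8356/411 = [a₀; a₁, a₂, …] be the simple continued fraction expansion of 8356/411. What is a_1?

3

8356 ÷ 411 → quotient 20, remainder 136
411 ÷ 136 → quotient 3, remainder 3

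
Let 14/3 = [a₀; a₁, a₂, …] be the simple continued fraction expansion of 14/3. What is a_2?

⌊14/3⌋ = 4, remainder 2
⌊3/2⌋ = 1, remainder 1
⌊2/1⌋ = 2, remainder 0

2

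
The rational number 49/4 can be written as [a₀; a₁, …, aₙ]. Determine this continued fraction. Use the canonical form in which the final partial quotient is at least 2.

[12; 4]

49 = 12·4 + 1, so a_0 = 12
4 = 4·1 + 0, so a_1 = 4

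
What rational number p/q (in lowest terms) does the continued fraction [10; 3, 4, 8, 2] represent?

2340/227

Start with 2.
8 + 1/(2/1) = 8 + 1/2 = 17/2
4 + 1/(17/2) = 4 + 2/17 = 70/17
3 + 1/(70/17) = 3 + 17/70 = 227/70
10 + 1/(227/70) = 10 + 70/227 = 2340/227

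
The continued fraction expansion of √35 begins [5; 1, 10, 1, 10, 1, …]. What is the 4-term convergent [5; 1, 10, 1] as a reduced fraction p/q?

Compute successive convergents:
a_0 = 5: 5/1
a_1 = 1: 6/1
a_2 = 10: 65/11
a_3 = 1: 71/12

71/12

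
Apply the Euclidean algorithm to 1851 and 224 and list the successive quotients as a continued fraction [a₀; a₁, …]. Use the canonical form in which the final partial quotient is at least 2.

Repeatedly divide and take the remainder:
1851 ÷ 224 → quotient 8, remainder 59
224 ÷ 59 → quotient 3, remainder 47
59 ÷ 47 → quotient 1, remainder 12
47 ÷ 12 → quotient 3, remainder 11
12 ÷ 11 → quotient 1, remainder 1
11 ÷ 1 → quotient 11, remainder 0

[8; 3, 1, 3, 1, 11]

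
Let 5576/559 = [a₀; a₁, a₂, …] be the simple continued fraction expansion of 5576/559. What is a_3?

5576 = 9·559 + 545, so a_0 = 9
559 = 1·545 + 14, so a_1 = 1
545 = 38·14 + 13, so a_2 = 38
14 = 1·13 + 1, so a_3 = 1

1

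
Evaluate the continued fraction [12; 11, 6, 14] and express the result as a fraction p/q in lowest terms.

Compute successive convergents:
a_0 = 12: 12/1
a_1 = 11: 133/11
a_2 = 6: 810/67
a_3 = 14: 11473/949

11473/949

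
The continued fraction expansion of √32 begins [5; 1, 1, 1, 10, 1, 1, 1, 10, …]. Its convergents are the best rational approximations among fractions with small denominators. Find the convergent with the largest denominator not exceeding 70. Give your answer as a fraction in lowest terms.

a_0 = 5: 5/1  (≤ bound)
a_1 = 1: 6/1  (≤ bound)
a_2 = 1: 11/2  (≤ bound)
a_3 = 1: 17/3  (≤ bound)
a_4 = 10: 181/32  (≤ bound)
a_5 = 1: 198/35  (≤ bound)
a_6 = 1: 379/67  (≤ bound)
a_7 = 1: 577/102  (> 70, stop)

379/67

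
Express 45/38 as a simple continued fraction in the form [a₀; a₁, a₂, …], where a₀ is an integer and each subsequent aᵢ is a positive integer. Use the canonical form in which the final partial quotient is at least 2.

[1; 5, 2, 3]

Apply division with remainder until the remainder is 0:
⌊45/38⌋ = 1, remainder 7
⌊38/7⌋ = 5, remainder 3
⌊7/3⌋ = 2, remainder 1
⌊3/1⌋ = 3, remainder 0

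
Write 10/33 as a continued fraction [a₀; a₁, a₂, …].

[0; 3, 3, 3]

Repeatedly divide and take the remainder:
10 ÷ 33 → quotient 0, remainder 10
33 ÷ 10 → quotient 3, remainder 3
10 ÷ 3 → quotient 3, remainder 1
3 ÷ 1 → quotient 3, remainder 0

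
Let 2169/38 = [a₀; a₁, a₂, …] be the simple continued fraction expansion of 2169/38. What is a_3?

2

Repeatedly divide and take the remainder:
2169 ÷ 38 → quotient 57, remainder 3
38 ÷ 3 → quotient 12, remainder 2
3 ÷ 2 → quotient 1, remainder 1
2 ÷ 1 → quotient 2, remainder 0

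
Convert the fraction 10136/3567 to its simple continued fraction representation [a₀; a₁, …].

10136 ÷ 3567 → quotient 2, remainder 3002
3567 ÷ 3002 → quotient 1, remainder 565
3002 ÷ 565 → quotient 5, remainder 177
565 ÷ 177 → quotient 3, remainder 34
177 ÷ 34 → quotient 5, remainder 7
34 ÷ 7 → quotient 4, remainder 6
7 ÷ 6 → quotient 1, remainder 1
6 ÷ 1 → quotient 6, remainder 0

[2; 1, 5, 3, 5, 4, 1, 6]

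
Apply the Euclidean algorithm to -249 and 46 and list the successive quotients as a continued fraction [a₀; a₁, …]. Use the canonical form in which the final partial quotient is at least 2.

Apply division with remainder until the remainder is 0:
-249 ÷ 46 → quotient -6, remainder 27
46 ÷ 27 → quotient 1, remainder 19
27 ÷ 19 → quotient 1, remainder 8
19 ÷ 8 → quotient 2, remainder 3
8 ÷ 3 → quotient 2, remainder 2
3 ÷ 2 → quotient 1, remainder 1
2 ÷ 1 → quotient 2, remainder 0

[-6; 1, 1, 2, 2, 1, 2]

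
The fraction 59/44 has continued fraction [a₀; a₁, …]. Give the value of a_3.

59 = 1·44 + 15, so a_0 = 1
44 = 2·15 + 14, so a_1 = 2
15 = 1·14 + 1, so a_2 = 1
14 = 14·1 + 0, so a_3 = 14

14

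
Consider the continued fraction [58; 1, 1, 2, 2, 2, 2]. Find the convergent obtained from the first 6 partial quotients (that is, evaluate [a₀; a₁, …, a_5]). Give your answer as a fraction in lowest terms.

Start with 2.
2 + 1/(2/1) = 2 + 1/2 = 5/2
2 + 1/(5/2) = 2 + 2/5 = 12/5
1 + 1/(12/5) = 1 + 5/12 = 17/12
1 + 1/(17/12) = 1 + 12/17 = 29/17
58 + 1/(29/17) = 58 + 17/29 = 1699/29

1699/29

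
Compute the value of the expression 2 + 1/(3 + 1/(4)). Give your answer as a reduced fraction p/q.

Collapse the nested fraction from the inside out:
Start with 4.
3 + 1/(4/1) = 3 + 1/4 = 13/4
2 + 1/(13/4) = 2 + 4/13 = 30/13

30/13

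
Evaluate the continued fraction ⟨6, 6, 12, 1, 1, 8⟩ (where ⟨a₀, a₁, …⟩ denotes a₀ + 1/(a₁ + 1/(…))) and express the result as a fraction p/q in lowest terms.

7983/1295

a_0 = 6: 6/1
a_1 = 6: 37/6
a_2 = 12: 450/73
a_3 = 1: 487/79
a_4 = 1: 937/152
a_5 = 8: 7983/1295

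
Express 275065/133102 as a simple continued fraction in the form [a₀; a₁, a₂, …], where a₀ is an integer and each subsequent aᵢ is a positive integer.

275065 = 2·133102 + 8861, so a_0 = 2
133102 = 15·8861 + 187, so a_1 = 15
8861 = 47·187 + 72, so a_2 = 47
187 = 2·72 + 43, so a_3 = 2
72 = 1·43 + 29, so a_4 = 1
43 = 1·29 + 14, so a_5 = 1
29 = 2·14 + 1, so a_6 = 2
14 = 14·1 + 0, so a_7 = 14

[2; 15, 47, 2, 1, 1, 2, 14]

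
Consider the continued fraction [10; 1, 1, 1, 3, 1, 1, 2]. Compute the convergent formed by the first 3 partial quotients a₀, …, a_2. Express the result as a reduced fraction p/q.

21/2

Start with 1.
1 + 1/(1/1) = 1 + 1/1 = 2/1
10 + 1/(2/1) = 10 + 1/2 = 21/2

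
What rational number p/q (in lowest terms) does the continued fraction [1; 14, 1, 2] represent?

a_0 = 1: 1/1
a_1 = 14: 15/14
a_2 = 1: 16/15
a_3 = 2: 47/44

47/44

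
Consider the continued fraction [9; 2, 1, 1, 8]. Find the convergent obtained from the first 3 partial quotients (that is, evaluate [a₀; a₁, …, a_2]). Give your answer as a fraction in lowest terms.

28/3

Start with 1.
2 + 1/(1/1) = 2 + 1/1 = 3/1
9 + 1/(3/1) = 9 + 1/3 = 28/3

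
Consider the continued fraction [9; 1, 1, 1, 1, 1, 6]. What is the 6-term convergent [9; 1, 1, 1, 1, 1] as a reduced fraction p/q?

Use the convergent recurrence hₖ = aₖ·hₖ₋₁ + hₖ₋₂ (and likewise for the denominators kₖ):
a_0 = 9: 9/1
a_1 = 1: 10/1
a_2 = 1: 19/2
a_3 = 1: 29/3
a_4 = 1: 48/5
a_5 = 1: 77/8

77/8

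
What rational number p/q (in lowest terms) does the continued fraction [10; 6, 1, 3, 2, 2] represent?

Starting at the tail and folding back:
Start with 2.
2 + 1/(2/1) = 2 + 1/2 = 5/2
3 + 1/(5/2) = 3 + 2/5 = 17/5
1 + 1/(17/5) = 1 + 5/17 = 22/17
6 + 1/(22/17) = 6 + 17/22 = 149/22
10 + 1/(149/22) = 10 + 22/149 = 1512/149

1512/149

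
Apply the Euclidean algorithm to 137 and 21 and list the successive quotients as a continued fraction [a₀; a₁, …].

[6; 1, 1, 10]

137 ÷ 21 → quotient 6, remainder 11
21 ÷ 11 → quotient 1, remainder 10
11 ÷ 10 → quotient 1, remainder 1
10 ÷ 1 → quotient 10, remainder 0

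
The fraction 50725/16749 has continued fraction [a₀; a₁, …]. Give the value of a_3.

Run the Euclidean algorithm, recording each quotient:
50725 = 3·16749 + 478, so a_0 = 3
16749 = 35·478 + 19, so a_1 = 35
478 = 25·19 + 3, so a_2 = 25
19 = 6·3 + 1, so a_3 = 6

6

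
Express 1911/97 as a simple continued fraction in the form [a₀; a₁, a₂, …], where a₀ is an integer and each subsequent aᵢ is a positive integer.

1911 ÷ 97 → quotient 19, remainder 68
97 ÷ 68 → quotient 1, remainder 29
68 ÷ 29 → quotient 2, remainder 10
29 ÷ 10 → quotient 2, remainder 9
10 ÷ 9 → quotient 1, remainder 1
9 ÷ 1 → quotient 9, remainder 0

[19; 1, 2, 2, 1, 9]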